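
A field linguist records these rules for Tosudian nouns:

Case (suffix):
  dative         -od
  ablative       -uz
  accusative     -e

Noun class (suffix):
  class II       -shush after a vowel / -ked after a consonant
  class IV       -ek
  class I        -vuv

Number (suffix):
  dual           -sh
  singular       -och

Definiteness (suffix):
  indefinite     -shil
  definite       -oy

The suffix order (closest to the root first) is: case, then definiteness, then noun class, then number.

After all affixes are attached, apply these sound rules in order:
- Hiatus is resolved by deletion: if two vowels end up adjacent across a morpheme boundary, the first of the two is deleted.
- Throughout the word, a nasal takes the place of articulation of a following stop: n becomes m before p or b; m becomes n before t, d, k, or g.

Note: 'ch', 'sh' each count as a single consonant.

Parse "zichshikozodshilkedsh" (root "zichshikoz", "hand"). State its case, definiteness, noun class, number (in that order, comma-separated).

dative, indefinite, class II, dual

Segment: zichshikoz-od-shil-ked-sh.
case: -od → dative.
definiteness: -shil → indefinite.
noun class: -shush/ked → class II.
number: -sh → dual.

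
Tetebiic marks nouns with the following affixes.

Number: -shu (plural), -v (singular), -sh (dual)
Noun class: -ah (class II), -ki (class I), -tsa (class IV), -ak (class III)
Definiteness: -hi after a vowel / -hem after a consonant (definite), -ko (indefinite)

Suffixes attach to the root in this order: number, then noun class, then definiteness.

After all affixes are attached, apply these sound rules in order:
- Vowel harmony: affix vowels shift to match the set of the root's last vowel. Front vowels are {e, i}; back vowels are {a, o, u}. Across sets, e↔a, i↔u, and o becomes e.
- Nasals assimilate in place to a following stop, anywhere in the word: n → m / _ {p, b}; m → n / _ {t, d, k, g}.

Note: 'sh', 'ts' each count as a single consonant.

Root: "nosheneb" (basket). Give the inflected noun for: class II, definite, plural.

Attach number plural -shu → noshenebshu.
Attach noun class class II -ah → noshenebshuah.
Attach definiteness definite -hem (after consonant 'h') → noshenebshuahhem.
Apply vowel harmony: noshenebshuahhem → noshenebshiehhem.
Nasal assimilation: no change.

noshenebshiehhem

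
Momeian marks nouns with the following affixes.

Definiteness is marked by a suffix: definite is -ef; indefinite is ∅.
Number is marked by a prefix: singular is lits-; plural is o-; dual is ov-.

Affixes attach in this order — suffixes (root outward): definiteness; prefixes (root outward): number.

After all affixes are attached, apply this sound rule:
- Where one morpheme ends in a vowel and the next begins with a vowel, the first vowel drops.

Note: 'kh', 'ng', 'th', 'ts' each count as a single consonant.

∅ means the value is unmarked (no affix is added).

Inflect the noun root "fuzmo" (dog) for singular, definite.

litsfuzmef

Attach number singular lits- → litsfuzmo.
Attach definiteness definite -ef → litsfuzmoef.
Apply vowel deletion: litsfuzmoef → litsfuzmef.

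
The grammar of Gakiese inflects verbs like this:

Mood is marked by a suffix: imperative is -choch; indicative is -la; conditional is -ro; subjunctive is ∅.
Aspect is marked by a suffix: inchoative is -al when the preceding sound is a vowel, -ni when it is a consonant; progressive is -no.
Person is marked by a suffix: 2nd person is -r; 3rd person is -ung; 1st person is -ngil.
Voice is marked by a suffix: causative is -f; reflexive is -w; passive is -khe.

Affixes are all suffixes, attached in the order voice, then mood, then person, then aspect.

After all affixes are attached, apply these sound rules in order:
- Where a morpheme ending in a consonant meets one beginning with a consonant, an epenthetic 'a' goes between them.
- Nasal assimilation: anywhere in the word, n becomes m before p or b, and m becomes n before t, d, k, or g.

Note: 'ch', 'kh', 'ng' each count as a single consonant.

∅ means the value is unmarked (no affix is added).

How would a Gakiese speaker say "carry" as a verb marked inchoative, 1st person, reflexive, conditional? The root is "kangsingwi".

Attach voice reflexive -w → kangsingwiw.
Attach mood conditional -ro → kangsingwiwro.
Attach person 1st person -ngil → kangsingwiwrongil.
Attach aspect inchoative -ni (after consonant 'l') → kangsingwiwrongilni.
Apply epenthesis: kangsingwiwrongilni → kangsingwiwarongilani.
Nasal assimilation: no change.

kangsingwiwarongilani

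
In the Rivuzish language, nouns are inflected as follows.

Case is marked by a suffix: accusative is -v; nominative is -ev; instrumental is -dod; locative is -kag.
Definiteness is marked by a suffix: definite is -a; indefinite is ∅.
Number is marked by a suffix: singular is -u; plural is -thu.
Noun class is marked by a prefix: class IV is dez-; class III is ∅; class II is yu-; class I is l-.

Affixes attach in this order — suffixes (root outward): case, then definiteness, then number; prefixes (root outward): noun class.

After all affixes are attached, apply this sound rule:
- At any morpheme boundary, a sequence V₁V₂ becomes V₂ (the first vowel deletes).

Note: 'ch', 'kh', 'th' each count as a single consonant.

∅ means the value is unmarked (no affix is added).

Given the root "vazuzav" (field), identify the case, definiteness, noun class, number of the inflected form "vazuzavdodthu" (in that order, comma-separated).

instrumental, indefinite, class III, plural

Segment: vazuzav-dod-thu.
case: -dod → instrumental.
definiteness: ∅ → indefinite.
noun class: ∅ → class III.
number: -thu → plural.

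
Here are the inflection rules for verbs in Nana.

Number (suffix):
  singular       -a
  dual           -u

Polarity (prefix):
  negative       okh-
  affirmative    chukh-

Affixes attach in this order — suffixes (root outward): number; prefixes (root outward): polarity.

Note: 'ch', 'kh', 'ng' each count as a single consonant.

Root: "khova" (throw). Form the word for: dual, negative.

okhkhovau

Attach number dual -u → khovau.
Attach polarity negative okh- → okhkhovau.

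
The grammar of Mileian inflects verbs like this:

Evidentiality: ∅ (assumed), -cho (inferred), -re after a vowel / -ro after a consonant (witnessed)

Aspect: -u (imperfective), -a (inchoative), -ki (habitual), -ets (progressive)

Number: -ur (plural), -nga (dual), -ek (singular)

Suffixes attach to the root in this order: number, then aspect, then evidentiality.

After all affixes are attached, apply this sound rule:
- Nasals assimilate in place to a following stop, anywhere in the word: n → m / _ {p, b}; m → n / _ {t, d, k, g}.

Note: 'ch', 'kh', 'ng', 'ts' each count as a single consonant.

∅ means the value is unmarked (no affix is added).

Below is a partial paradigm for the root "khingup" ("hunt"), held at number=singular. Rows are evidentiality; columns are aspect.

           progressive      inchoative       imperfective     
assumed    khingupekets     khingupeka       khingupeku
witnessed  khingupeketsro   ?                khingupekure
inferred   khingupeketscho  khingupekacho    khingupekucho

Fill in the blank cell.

khingupekare

Attach number singular -ek → khingupek.
Attach aspect inchoative -a → khingupeka.
Attach evidentiality witnessed -re (after vowel 'a') → khingupekare.
Nasal assimilation: no change.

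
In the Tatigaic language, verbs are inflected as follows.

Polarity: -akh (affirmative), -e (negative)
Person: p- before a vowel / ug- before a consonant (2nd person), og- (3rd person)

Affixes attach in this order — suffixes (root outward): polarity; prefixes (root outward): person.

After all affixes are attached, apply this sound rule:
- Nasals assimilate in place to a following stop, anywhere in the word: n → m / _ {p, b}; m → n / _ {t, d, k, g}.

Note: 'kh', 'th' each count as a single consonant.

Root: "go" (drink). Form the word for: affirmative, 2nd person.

Attach person 2nd person ug- (before consonant 'g') → uggo.
Attach polarity affirmative -akh → uggoakh.
Nasal assimilation: no change.

uggoakh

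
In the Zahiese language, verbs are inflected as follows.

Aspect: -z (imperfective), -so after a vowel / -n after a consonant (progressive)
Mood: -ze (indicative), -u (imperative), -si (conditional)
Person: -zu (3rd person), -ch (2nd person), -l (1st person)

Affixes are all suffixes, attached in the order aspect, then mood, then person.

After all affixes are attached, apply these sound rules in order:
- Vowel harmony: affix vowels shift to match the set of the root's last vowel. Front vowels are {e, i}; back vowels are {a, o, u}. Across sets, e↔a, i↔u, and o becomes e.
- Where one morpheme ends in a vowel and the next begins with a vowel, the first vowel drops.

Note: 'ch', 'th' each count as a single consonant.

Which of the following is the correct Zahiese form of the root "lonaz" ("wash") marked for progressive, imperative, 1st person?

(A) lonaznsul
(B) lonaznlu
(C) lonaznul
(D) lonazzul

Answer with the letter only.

C

Attach aspect progressive -n (after consonant 'z') → lonazn.
Attach mood imperative -u → lonaznu.
Attach person 1st person -l → lonaznul.
Vowel harmony: no change.
Vowel deletion: no change.
So the correct form is lonaznul, option (C).
(D) lonazzul is wrong: it uses imperfective instead of progressive for aspect.
(B) lonaznlu is wrong: it has the affixes in the wrong order.
(A) lonaznsul is wrong: it uses conditional instead of imperative for mood.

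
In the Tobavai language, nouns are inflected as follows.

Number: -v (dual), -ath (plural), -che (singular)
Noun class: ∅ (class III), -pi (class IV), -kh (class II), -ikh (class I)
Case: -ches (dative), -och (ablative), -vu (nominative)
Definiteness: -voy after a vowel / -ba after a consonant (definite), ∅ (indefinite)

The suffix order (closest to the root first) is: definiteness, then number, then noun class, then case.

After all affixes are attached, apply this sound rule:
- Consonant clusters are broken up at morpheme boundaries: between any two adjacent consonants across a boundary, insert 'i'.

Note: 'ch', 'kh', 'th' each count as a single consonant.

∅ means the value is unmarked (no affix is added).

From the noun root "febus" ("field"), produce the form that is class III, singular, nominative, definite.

Attach definiteness definite -ba (after consonant 's') → febusba.
Attach number singular -che → febusbache.
noun class = class III: zero marking, form stays febusbache.
Attach case nominative -vu → febusbachevu.
Apply epenthesis: febusbachevu → febusibachevu.

febusibachevu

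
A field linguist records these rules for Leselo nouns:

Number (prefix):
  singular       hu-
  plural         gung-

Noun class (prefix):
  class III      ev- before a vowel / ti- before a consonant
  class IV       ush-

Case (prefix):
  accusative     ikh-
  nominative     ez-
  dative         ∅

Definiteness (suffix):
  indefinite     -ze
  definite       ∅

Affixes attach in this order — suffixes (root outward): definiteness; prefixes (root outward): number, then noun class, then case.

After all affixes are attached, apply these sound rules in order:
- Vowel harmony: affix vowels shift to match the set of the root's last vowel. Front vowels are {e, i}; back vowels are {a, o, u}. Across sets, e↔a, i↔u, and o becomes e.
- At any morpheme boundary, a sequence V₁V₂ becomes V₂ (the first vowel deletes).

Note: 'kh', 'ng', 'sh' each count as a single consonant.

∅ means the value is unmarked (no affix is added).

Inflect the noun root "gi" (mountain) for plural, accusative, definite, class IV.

ikhishginggi

Attach number plural gung- → gunggi.
definiteness = definite: zero marking, form stays gunggi.
Attach noun class class IV ush- → ushgunggi.
Attach case accusative ikh- → ikhushgunggi.
Apply vowel harmony: ikhushgunggi → ikhishginggi.
Vowel deletion: no change.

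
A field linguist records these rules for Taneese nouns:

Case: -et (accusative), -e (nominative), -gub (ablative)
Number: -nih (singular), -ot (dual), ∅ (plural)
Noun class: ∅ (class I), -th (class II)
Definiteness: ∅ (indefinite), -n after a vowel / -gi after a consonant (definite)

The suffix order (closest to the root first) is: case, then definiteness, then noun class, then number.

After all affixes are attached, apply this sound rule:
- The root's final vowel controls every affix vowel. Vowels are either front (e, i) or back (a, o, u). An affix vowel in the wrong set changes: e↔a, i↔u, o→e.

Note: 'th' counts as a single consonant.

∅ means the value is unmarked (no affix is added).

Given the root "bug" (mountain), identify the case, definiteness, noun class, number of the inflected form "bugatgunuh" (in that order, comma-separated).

Segment: bug-et-gi-nih.
case: -et → accusative.
definiteness: -n/gi → definite.
noun class: ∅ → class I.
number: -nih → singular.

accusative, definite, class I, singular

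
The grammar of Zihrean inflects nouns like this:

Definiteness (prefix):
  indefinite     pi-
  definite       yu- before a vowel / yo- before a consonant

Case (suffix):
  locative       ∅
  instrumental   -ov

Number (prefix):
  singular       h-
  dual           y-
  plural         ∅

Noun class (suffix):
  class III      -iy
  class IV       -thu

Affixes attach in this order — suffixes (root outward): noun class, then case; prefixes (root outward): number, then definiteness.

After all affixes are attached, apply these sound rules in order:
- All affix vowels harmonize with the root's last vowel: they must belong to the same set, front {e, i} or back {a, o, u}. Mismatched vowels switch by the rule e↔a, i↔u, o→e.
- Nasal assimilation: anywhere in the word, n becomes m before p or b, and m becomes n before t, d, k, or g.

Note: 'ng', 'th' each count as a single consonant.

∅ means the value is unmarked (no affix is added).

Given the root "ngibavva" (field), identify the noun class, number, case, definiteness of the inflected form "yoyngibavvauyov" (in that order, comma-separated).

class III, dual, instrumental, definite

Segment: yo-y-ngibavva-iy-ov.
noun class: -iy → class III.
number: y- → dual.
case: -ov → instrumental.
definiteness: yu/yo- → definite.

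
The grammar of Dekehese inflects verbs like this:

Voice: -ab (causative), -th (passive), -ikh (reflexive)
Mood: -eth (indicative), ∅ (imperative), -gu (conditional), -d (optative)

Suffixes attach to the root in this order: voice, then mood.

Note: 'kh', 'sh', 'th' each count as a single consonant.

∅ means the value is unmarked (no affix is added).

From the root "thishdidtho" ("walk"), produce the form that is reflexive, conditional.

thishdidthoikhgu

Attach voice reflexive -ikh → thishdidthoikh.
Attach mood conditional -gu → thishdidthoikhgu.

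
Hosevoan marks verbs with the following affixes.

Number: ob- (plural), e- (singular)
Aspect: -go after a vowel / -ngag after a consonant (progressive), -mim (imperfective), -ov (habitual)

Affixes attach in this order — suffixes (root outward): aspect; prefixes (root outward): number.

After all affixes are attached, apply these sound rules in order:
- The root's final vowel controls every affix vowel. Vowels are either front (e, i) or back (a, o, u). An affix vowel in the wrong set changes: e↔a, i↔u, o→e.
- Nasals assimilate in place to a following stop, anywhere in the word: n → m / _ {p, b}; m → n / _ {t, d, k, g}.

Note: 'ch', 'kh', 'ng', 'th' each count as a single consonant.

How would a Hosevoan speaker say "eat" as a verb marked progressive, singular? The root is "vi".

Attach aspect progressive -go (after vowel 'i') → vigo.
Attach number singular e- → evigo.
Apply vowel harmony: evigo → evige.
Nasal assimilation: no change.

evige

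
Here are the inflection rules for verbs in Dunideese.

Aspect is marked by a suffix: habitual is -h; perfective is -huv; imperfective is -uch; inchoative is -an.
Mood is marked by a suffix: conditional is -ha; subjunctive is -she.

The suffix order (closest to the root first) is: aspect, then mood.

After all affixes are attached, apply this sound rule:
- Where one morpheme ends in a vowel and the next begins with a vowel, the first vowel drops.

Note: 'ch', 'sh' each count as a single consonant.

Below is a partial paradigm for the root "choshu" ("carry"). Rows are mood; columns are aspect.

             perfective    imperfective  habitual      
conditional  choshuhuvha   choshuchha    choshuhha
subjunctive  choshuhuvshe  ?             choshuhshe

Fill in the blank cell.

choshuchshe

Attach aspect imperfective -uch → choshuuch.
Attach mood subjunctive -she → choshuuchshe.
Apply vowel deletion: choshuuchshe → choshuchshe.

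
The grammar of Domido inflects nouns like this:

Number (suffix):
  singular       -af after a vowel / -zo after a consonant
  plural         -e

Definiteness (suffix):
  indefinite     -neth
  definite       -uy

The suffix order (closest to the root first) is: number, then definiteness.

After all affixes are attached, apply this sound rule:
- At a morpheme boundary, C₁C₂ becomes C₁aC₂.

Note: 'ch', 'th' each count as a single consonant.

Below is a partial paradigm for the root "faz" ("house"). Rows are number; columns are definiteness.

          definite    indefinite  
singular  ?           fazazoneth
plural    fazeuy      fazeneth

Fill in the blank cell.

fazazouy

Attach number singular -zo (after consonant 'z') → fazzo.
Attach definiteness definite -uy → fazzouy.
Apply epenthesis: fazzouy → fazazouy.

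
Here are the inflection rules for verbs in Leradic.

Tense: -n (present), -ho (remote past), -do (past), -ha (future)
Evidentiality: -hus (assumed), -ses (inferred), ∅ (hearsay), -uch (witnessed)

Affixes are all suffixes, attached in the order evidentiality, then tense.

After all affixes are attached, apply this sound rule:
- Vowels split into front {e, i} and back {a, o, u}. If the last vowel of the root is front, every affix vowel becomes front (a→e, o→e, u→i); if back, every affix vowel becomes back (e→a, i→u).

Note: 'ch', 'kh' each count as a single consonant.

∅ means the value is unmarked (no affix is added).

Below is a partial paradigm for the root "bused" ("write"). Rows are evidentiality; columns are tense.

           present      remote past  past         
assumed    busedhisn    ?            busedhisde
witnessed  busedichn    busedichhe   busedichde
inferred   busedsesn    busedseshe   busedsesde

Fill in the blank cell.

busedhishe

Attach evidentiality assumed -hus → busedhus.
Attach tense remote past -ho → busedhusho.
Apply vowel harmony: busedhusho → busedhishe.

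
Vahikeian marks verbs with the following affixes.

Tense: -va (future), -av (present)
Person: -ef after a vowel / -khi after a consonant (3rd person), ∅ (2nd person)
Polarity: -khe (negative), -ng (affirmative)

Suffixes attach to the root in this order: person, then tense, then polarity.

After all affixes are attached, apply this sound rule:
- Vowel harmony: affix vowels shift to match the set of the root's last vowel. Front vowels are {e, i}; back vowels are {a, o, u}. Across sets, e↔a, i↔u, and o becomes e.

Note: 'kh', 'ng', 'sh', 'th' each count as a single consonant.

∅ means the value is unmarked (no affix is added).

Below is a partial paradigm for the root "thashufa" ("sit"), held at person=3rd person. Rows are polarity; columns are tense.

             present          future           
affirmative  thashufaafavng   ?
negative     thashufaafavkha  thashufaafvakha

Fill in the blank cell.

Attach person 3rd person -ef (after vowel 'a') → thashufaef.
Attach tense future -va → thashufaefva.
Attach polarity affirmative -ng → thashufaefvang.
Apply vowel harmony: thashufaefvang → thashufaafvang.

thashufaafvang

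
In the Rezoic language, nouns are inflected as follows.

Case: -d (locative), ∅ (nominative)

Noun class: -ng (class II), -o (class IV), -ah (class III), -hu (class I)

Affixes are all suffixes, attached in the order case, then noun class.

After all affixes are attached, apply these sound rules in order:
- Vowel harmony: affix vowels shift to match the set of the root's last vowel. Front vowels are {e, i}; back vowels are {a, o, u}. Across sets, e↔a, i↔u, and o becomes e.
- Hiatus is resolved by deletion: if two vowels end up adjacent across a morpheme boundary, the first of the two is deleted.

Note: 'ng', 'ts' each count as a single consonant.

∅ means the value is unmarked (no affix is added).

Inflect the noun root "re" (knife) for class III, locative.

redeh

Attach case locative -d → red.
Attach noun class class III -ah → redah.
Apply vowel harmony: redah → redeh.
Vowel deletion: no change.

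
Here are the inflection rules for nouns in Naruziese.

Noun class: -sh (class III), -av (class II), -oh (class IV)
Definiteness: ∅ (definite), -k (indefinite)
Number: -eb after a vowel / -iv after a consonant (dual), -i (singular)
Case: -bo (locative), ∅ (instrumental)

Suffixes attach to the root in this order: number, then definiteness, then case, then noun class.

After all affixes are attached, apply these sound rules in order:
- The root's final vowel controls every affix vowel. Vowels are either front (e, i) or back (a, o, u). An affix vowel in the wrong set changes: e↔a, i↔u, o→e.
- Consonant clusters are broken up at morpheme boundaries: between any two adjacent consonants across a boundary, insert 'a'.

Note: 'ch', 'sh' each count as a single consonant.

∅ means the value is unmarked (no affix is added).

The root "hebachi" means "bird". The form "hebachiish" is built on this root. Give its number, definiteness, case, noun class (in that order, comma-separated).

singular, definite, instrumental, class III

Segment: hebachi-i-sh.
number: -i → singular.
definiteness: ∅ → definite.
case: ∅ → instrumental.
noun class: -sh → class III.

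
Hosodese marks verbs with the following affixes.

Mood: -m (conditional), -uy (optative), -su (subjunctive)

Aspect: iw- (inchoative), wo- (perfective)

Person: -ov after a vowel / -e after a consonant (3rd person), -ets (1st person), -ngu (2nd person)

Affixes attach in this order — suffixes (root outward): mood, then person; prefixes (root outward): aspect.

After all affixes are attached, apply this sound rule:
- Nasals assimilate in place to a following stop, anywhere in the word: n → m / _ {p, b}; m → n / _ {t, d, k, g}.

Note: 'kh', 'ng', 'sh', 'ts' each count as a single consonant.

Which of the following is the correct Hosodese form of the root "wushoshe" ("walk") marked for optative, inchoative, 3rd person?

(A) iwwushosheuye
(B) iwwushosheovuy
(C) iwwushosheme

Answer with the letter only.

Attach mood optative -uy → wushosheuy.
Attach person 3rd person -e (after consonant 'y') → wushosheuye.
Attach aspect inchoative iw- → iwwushosheuye.
Nasal assimilation: no change.
So the correct form is iwwushosheuye, option (A).
(B) iwwushosheovuy is wrong: it has the affixes in the wrong order.
(C) iwwushosheme is wrong: it uses conditional instead of optative for mood.

A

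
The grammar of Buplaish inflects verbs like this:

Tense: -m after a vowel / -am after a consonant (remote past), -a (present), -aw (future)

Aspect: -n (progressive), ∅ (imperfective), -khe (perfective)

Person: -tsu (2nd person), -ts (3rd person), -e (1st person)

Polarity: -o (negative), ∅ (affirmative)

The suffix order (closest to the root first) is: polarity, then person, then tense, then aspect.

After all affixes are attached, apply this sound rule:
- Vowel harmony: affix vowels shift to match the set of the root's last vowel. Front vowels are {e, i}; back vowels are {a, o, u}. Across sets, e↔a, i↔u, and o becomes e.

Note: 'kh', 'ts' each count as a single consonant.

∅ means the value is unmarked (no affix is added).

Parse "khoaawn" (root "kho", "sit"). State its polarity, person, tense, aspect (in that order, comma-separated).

Segment: kho-e-aw-n.
polarity: ∅ → affirmative.
person: -e → 1st person.
tense: -aw → future.
aspect: -n → progressive.

affirmative, 1st person, future, progressive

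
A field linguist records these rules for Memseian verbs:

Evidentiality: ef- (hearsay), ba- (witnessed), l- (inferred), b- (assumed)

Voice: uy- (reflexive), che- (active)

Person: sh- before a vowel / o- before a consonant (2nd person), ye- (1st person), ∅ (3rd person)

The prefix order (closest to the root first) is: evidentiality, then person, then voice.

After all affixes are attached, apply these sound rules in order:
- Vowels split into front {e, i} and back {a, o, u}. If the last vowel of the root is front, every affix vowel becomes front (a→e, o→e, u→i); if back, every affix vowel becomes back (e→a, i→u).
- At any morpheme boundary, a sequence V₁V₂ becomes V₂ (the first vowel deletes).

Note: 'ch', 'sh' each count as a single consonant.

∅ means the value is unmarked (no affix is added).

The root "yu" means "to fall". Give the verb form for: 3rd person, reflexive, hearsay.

Attach evidentiality hearsay ef- → efyu.
person = 3rd person: zero marking, form stays efyu.
Attach voice reflexive uy- → uyefyu.
Apply vowel harmony: uyefyu → uyafyu.
Vowel deletion: no change.

uyafyu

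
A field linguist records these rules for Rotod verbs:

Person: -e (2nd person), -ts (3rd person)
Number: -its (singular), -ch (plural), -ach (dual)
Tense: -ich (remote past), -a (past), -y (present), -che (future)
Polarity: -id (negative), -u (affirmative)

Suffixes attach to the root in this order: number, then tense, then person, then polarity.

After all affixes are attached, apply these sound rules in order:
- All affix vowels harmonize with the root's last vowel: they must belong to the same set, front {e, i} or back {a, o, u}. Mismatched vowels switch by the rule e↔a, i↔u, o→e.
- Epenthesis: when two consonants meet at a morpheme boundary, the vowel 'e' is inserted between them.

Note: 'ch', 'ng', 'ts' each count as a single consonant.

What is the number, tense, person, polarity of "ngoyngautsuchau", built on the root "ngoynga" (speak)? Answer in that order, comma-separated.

singular, remote past, 2nd person, affirmative

Segment: ngoynga-its-ich-e-u.
number: -its → singular.
tense: -ich → remote past.
person: -e → 2nd person.
polarity: -u → affirmative.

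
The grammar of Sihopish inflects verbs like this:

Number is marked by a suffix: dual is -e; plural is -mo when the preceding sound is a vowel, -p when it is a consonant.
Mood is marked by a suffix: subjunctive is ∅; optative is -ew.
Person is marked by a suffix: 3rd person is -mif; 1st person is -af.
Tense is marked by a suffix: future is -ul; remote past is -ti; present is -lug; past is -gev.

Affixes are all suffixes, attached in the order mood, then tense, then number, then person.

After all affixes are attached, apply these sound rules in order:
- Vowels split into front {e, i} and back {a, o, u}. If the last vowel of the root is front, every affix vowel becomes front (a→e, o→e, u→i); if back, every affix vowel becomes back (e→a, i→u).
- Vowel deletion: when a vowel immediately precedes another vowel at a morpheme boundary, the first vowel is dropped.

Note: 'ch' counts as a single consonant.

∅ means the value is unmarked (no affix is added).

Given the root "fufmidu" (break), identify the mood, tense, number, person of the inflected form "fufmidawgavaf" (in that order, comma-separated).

Segment: fufmidu-ew-gev-e-af.
mood: -ew → optative.
tense: -gev → past.
number: -e → dual.
person: -af → 1st person.

optative, past, dual, 1st person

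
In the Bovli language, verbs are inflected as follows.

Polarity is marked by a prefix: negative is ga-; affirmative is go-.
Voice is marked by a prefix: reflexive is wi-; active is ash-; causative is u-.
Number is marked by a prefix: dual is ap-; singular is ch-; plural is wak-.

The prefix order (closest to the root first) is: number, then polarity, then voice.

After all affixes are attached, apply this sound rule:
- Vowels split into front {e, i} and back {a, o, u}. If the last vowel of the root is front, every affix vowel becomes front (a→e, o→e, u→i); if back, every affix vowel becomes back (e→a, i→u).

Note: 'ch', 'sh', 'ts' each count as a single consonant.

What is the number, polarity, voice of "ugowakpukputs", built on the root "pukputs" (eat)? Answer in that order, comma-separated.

Segment: u-go-wak-pukputs.
number: wak- → plural.
polarity: go- → affirmative.
voice: u- → causative.

plural, affirmative, causative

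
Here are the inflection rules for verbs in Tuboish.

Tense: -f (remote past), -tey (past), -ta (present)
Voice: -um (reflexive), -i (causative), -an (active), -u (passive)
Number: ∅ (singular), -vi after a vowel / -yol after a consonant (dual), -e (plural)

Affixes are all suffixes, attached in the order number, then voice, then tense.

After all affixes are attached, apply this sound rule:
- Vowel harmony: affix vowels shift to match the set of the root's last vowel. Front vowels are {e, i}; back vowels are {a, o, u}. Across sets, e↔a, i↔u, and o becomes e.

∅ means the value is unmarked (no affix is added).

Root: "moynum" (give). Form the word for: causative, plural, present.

Attach number plural -e → moynume.
Attach voice causative -i → moynumei.
Attach tense present -ta → moynumeita.
Apply vowel harmony: moynumeita → moynumauta.

moynumauta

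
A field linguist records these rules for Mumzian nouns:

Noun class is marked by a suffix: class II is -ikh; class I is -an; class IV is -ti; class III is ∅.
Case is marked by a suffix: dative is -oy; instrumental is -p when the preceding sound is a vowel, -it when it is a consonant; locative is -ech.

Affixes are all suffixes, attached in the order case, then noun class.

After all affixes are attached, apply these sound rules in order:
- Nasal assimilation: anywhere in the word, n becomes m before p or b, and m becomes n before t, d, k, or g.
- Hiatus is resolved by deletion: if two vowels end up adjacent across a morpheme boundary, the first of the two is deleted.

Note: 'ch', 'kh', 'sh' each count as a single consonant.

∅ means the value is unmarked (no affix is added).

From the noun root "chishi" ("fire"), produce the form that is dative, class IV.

Attach case dative -oy → chishioy.
Attach noun class class IV -ti → chishioyti.
Nasal assimilation: no change.
Apply vowel deletion: chishioyti → chishoyti.

chishoyti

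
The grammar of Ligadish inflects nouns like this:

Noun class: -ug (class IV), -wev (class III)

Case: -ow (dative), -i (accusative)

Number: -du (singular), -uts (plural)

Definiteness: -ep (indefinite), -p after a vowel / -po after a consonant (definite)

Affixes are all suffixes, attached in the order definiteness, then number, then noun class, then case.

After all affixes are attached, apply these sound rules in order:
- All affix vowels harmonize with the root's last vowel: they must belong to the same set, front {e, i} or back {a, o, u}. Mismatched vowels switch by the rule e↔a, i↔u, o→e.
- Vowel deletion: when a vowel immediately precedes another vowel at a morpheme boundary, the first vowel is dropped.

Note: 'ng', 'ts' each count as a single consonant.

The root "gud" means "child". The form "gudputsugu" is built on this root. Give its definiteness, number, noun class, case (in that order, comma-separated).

definite, plural, class IV, accusative

Segment: gud-po-uts-ug-i.
definiteness: -p/po → definite.
number: -uts → plural.
noun class: -ug → class IV.
case: -i → accusative.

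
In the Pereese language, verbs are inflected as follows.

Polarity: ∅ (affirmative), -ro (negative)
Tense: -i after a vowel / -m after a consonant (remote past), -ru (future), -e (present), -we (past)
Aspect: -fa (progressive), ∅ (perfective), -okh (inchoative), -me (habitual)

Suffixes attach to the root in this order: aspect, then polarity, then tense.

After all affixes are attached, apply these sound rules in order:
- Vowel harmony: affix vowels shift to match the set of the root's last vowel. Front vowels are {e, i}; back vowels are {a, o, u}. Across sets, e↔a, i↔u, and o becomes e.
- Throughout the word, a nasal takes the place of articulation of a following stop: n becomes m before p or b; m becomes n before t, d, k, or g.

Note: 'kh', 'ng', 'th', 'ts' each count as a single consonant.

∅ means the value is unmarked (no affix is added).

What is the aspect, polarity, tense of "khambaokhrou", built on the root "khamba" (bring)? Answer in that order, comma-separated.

Segment: khamba-okh-ro-i.
aspect: -okh → inchoative.
polarity: -ro → negative.
tense: -i/m → remote past.

inchoative, negative, remote past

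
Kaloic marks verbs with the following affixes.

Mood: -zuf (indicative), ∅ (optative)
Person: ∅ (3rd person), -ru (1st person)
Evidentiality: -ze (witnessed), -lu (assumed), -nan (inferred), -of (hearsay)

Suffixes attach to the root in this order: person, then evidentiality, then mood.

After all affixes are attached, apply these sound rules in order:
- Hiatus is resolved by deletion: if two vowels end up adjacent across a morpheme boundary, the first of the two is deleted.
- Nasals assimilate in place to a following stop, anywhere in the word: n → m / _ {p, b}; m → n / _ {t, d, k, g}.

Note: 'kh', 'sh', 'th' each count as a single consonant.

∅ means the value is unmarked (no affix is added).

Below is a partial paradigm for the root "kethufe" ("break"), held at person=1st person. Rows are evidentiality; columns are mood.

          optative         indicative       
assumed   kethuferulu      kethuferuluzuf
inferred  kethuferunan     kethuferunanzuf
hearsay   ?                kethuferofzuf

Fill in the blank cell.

kethuferof

Attach person 1st person -ru → kethuferu.
Attach evidentiality hearsay -of → kethuferuof.
mood = optative: zero marking, form stays kethuferuof.
Apply vowel deletion: kethuferuof → kethuferof.
Nasal assimilation: no change.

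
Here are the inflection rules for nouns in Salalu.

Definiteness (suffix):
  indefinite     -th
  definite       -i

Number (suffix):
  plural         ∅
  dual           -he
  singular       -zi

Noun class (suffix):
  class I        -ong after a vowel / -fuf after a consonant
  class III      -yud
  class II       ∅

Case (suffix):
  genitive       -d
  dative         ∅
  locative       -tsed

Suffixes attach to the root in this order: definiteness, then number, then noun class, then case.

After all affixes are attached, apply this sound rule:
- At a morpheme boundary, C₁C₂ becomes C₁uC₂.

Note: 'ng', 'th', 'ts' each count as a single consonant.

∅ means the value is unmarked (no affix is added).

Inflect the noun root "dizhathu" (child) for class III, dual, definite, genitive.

dizhathuiheyudud

Attach definiteness definite -i → dizhathui.
Attach number dual -he → dizhathuihe.
Attach noun class class III -yud → dizhathuiheyud.
Attach case genitive -d → dizhathuiheyudd.
Apply epenthesis: dizhathuiheyudd → dizhathuiheyudud.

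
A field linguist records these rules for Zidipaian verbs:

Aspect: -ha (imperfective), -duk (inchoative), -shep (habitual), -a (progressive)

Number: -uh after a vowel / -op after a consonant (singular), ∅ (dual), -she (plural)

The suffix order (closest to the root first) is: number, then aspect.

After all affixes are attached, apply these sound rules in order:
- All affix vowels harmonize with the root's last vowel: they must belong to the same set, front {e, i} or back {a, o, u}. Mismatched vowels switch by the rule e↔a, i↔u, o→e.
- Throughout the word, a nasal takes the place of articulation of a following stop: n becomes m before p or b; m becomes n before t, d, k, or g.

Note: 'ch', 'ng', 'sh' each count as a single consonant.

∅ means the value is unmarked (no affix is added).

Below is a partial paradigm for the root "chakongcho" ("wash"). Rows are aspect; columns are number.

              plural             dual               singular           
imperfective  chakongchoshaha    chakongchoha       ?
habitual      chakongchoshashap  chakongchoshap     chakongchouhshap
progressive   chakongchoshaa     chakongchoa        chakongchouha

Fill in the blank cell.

chakongchouhha

Attach number singular -uh (after vowel 'o') → chakongchouh.
Attach aspect imperfective -ha → chakongchouhha.
Vowel harmony: no change.
Nasal assimilation: no change.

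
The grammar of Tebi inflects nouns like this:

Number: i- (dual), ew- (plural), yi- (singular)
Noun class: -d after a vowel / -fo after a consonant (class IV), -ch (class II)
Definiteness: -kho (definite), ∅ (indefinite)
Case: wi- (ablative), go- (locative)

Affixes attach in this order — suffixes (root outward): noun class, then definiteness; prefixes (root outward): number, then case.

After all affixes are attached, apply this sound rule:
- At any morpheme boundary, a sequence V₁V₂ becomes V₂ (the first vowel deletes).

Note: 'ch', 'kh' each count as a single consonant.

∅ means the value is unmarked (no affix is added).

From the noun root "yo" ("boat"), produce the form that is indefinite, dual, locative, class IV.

giyod

Attach number dual i- → iyo.
Attach noun class class IV -d (after vowel 'o') → iyod.
Attach case locative go- → goiyod.
definiteness = indefinite: zero marking, form stays goiyod.
Apply vowel deletion: goiyod → giyod.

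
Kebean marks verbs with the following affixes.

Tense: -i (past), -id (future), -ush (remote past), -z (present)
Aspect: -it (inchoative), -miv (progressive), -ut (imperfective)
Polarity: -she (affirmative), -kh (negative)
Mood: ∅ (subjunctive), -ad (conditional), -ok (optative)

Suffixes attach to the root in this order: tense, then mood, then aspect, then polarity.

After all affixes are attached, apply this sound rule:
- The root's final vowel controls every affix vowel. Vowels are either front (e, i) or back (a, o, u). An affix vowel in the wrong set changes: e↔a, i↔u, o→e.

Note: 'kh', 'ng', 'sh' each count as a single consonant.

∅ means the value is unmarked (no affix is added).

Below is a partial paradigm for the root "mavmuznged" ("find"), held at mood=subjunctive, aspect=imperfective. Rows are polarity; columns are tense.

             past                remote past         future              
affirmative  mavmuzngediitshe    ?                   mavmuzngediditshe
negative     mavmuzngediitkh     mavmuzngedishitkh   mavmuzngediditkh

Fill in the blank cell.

Attach tense remote past -ush → mavmuzngedush.
mood = subjunctive: zero marking, form stays mavmuzngedush.
Attach aspect imperfective -ut → mavmuzngedushut.
Attach polarity affirmative -she → mavmuzngedushutshe.
Apply vowel harmony: mavmuzngedushutshe → mavmuzngedishitshe.

mavmuzngedishitshe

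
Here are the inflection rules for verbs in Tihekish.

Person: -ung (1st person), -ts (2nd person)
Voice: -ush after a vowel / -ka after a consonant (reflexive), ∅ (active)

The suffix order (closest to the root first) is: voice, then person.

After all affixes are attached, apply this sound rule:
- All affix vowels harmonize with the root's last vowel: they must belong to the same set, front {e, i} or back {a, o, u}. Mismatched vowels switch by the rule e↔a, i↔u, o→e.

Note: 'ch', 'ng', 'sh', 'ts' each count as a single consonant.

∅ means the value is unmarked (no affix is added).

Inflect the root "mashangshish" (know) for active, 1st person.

voice = active: zero marking, form stays mashangshish.
Attach person 1st person -ung → mashangshishung.
Apply vowel harmony: mashangshishung → mashangshishing.

mashangshishing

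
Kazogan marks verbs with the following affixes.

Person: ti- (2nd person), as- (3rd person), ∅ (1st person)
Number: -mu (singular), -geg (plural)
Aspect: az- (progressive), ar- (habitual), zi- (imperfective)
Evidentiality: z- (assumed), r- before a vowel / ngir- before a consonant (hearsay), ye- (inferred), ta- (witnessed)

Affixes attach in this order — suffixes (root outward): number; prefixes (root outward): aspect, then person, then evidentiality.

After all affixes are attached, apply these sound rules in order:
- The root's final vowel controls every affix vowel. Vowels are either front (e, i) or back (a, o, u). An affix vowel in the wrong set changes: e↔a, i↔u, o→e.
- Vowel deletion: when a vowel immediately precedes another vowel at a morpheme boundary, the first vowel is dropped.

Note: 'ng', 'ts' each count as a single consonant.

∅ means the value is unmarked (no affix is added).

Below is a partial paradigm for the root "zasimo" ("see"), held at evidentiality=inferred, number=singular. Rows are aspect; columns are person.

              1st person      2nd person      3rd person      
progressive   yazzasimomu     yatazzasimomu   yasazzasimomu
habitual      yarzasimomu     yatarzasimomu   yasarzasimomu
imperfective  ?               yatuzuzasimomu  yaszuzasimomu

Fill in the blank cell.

Attach aspect imperfective zi- → zizasimo.
person = 1st person: zero marking, form stays zizasimo.
Attach evidentiality inferred ye- → yezizasimo.
Attach number singular -mu → yezizasimomu.
Apply vowel harmony: yezizasimomu → yazuzasimomu.
Vowel deletion: no change.

yazuzasimomu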